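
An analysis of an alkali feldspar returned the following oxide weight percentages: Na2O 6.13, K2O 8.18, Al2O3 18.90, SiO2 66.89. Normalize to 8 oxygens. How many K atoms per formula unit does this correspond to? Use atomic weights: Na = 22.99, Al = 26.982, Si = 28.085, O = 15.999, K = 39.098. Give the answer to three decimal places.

Na2O: 6.13/61.979 = 0.09890 mol → 0.19780 mol Na, 0.09890 mol O.
K2O: 8.18/94.195 = 0.08684 mol → 0.17368 mol K, 0.08684 mol O.
Al2O3: 18.90/101.961 = 0.18536 mol → 0.37072 mol Al, 0.55608 mol O.
SiO2: 66.89/60.083 = 1.11329 mol → 1.11329 mol Si, 2.22658 mol O.
Total oxygen = 2.96840 mol. Normalization factor = 8/2.96840 = 2.69505.
K per 8 O = 0.17368 × 2.69505 = 0.468.

0.468 K apfu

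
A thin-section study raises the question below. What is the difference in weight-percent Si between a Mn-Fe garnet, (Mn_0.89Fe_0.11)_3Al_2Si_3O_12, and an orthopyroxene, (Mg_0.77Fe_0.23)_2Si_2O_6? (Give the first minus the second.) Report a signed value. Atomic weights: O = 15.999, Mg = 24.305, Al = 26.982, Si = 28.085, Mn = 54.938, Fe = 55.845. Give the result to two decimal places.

First mineral: 84.255 g Si in 495.320 g formula = 17.01 wt% Si.
Second mineral: 56.170 g Si in 215.282 g formula = 26.09 wt% Si.
17.01% − 26.09% gives a difference of -9.08 percentage points.

-9.08 percentage points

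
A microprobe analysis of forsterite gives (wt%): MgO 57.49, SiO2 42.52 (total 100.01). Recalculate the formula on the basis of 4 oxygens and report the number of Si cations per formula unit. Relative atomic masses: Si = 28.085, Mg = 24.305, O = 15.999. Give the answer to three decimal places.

57.49 wt% MgO ÷ 40.304 g/mol = 1.42641 mol, giving 1.42641 Mg and 1.42641 O.
42.52 wt% SiO2 ÷ 60.083 g/mol = 0.70769 mol, giving 0.70769 Si and 1.41538 O.
Oxygen sums to 2.84179; scaling by 4/2.84179 = 1.40756 puts the formula on 4 O.
Si: 0.70769 × 1.40756 = 0.996 atoms per formula unit.

0.996 Si apfu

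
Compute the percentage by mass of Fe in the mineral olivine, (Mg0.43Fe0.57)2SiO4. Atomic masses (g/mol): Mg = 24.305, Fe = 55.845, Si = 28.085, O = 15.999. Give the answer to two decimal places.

36.04 wt%

M((Mg0.43Fe0.57)2SiO4) = 176.647 g/mol.
Fe contributes 1.14 × 55.845 = 63.663 g per mole.
63.663/176.647 = 0.3604 → 36.04%.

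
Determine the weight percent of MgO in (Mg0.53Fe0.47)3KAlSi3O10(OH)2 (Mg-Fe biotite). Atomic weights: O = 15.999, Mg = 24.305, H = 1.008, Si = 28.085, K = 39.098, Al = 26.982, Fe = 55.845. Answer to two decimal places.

Formula mass = 461.725 g/mol.
1.59 Mg → 1.5900 mol MgO per formula unit; M(MgO) = 40.304, so MgO mass = 64.083 g.
64.083/461.725 × 100 = 13.88 wt%.

13.88 wt%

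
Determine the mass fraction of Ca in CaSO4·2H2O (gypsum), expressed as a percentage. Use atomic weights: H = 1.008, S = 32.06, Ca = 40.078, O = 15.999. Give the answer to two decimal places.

Formula mass = 1×40.078 + 1×32.06 + 6×15.999 + 4×1.008 = 172.164 g/mol, of which 40.078 g is Ca.
So Ca makes up 40.078/172.164 = 0.2328 of the mass, i.e. 23.28%.

23.28 wt%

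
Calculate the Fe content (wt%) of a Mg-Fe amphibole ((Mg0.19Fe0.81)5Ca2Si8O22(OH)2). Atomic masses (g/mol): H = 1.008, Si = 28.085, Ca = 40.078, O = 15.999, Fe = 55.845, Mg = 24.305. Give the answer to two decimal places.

24.06 wt%

Molar mass of (Mg0.19Fe0.81)5Ca2Si8O22(OH)2: 0.95*24.305 + 4.05*55.845 + 2*40.078 + 8*28.085 + 24*15.999 + 2*1.008 = 940.090 g/mol.
Mass of Fe per formula unit: 4.05 × 55.845 = 226.172 g.
Weight fraction Fe = 226.172 / 940.090 = 0.2406.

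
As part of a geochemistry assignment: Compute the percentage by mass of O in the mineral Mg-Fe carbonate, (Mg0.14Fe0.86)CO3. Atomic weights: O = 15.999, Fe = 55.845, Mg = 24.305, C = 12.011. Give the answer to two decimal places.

43.07 wt%

Formula mass = 0.14×24.305 + 0.86×55.845 + 1×12.011 + 3×15.999 = 111.437 g/mol, of which 47.997 g is O.
So O makes up 47.997/111.437 = 0.4307 of the mass, i.e. 43.07%.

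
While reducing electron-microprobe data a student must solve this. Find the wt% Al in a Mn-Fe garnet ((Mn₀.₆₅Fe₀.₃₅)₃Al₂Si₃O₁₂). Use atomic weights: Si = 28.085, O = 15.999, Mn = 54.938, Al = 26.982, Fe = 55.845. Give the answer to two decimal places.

M((Mn₀.₆₅Fe₀.₃₅)₃Al₂Si₃O₁₂) = 495.973 g/mol.
Al contributes 2 × 26.982 = 53.964 g per mole.
53.964/495.973 = 0.1088 → 10.88%.

10.88 mass %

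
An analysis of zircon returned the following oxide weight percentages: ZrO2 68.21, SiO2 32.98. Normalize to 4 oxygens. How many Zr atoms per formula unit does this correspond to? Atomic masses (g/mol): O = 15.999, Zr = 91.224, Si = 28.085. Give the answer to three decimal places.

68.21 wt% ZrO2 ÷ 123.222 g/mol = 0.55355 mol, giving 0.55355 Zr and 1.10710 O.
32.98 wt% SiO2 ÷ 60.083 g/mol = 0.54891 mol, giving 0.54891 Si and 1.09782 O.
Oxygen sums to 2.20492; scaling by 4/2.20492 = 1.81412 puts the formula on 4 O.
Zr: 0.55355 × 1.81412 = 1.004 atoms per formula unit.

1.004 Zr apfu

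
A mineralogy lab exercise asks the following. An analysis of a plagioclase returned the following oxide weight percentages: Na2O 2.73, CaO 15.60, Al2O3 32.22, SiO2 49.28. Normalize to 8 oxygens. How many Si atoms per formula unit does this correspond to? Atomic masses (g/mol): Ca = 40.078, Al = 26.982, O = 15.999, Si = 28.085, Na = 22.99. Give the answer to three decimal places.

Na2O (M=61.979): mol = 0.04405; Na = 0.08810, O = 0.04405.
CaO (M=56.077): mol = 0.27819; Ca = 0.27819, O = 0.27819.
Al2O3 (M=101.961): mol = 0.31600; Al = 0.63200, O = 0.94800.
SiO2 (M=60.083): mol = 0.82020; Si = 0.82020, O = 1.64040.
ΣO = 2.91064; factor = 8/ΣO = 2.74854.
Si apfu = 0.82020 × 2.74854 = 2.254.

2.254 Si apfu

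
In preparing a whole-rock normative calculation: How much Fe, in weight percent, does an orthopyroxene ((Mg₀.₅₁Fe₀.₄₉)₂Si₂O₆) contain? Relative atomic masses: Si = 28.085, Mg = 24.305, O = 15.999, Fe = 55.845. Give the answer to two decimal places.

23.62 weight percent

Formula mass = 1.02*24.305 + 0.98*55.845 + 2*28.085 + 6*15.999 = 231.683 g/mol, of which 54.728 g is Fe.
So Fe makes up 54.728/231.683 = 0.2362 of the mass, i.e. 23.62%.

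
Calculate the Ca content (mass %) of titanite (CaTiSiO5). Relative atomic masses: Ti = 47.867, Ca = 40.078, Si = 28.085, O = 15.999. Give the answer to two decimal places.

20.45 mass %

M(CaTiSiO5) = 196.025 g/mol.
Ca contributes 1 × 40.078 = 40.078 g per mole.
40.078/196.025 = 0.2045 → 20.45%.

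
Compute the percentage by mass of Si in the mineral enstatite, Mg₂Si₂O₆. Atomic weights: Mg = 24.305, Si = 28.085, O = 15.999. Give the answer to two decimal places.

27.98 mass %

M(Mg₂Si₂O₆) = 200.774 g/mol.
Si contributes 2 × 28.085 = 56.170 g per mole.
56.170/200.774 = 0.2798 → 27.98%.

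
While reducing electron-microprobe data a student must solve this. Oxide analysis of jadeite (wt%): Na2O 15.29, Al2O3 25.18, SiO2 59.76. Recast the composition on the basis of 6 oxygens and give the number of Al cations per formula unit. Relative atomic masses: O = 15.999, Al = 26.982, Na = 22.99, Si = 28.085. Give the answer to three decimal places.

Na2O (M=61.979): mol = 0.24670; Na = 0.49340, O = 0.24670.
Al2O3 (M=101.961): mol = 0.24696; Al = 0.49392, O = 0.74088.
SiO2 (M=60.083): mol = 0.99462; Si = 0.99462, O = 1.98924.
ΣO = 2.97682; factor = 6/ΣO = 2.01557.
Al apfu = 0.49392 × 2.01557 = 0.996.

0.996 Al apfu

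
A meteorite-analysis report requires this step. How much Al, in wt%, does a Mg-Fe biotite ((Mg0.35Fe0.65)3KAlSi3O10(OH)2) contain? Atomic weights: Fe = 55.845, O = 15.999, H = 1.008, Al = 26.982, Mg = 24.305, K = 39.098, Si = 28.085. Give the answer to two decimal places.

5.64 wt%

Molar mass of (Mg0.35Fe0.65)3KAlSi3O10(OH)2: 1.05·24.305 + 1.95·55.845 + 1·39.098 + 1·26.982 + 3·28.085 + 12·15.999 + 2·1.008 = 478.757 g/mol.
Mass of Al per formula unit: 1 × 26.982 = 26.982 g.
Weight fraction Al = 26.982 / 478.757 = 0.0564.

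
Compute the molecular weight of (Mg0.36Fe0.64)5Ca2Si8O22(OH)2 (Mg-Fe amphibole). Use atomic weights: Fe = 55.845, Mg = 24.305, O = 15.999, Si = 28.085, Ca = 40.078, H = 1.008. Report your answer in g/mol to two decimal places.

913.28 g/mol

The formula mass is the sum 1.80×24.305 + 3.20×55.845 + 2×40.078 + 8×28.085 + 24×15.999 + 2×1.008.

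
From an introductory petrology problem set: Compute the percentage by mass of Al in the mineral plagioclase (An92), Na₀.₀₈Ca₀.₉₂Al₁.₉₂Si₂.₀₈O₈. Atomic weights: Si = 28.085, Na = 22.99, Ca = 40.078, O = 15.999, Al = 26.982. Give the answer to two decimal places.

M(Na₀.₀₈Ca₀.₉₂Al₁.₉₂Si₂.₀₈O₈) = 276.925 g/mol.
Al contributes 1.92 × 26.982 = 51.805 g per mole.
51.805/276.925 = 0.1871 → 18.71%.

18.71 weight percent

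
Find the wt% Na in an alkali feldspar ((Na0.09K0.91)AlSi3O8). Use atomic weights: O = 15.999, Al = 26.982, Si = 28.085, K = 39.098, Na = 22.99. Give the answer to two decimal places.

0.75 mass %

Formula mass = 0.09×22.99 + 0.91×39.098 + 1×26.982 + 3×28.085 + 8×15.999 = 276.877 g/mol, of which 2.069 g is Na.
So Na makes up 2.069/276.877 = 0.0075 of the mass, i.e. 0.75%.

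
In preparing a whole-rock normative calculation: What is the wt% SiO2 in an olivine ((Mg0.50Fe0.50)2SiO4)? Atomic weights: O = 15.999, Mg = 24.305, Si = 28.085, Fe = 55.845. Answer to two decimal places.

34.89 wt%

M((Mg0.50Fe0.50)2SiO4) = 172.231 g/mol; M(SiO2) = 60.083 g/mol.
Moles SiO2 per formula unit = 1 Si ÷ 1 = 1.0000.
SiO2 fraction = (1.0000 × 60.083) / 172.231 = 60.083/172.231 = 0.3489.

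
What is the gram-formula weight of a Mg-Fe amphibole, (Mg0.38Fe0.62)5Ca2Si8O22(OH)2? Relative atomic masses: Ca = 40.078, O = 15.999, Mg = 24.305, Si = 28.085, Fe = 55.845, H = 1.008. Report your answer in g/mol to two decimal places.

910.13 g/mol

M = 1.90·24.305 + 3.10·55.845 + 2·40.078 + 8·28.085 + 24·15.999 + 2·1.008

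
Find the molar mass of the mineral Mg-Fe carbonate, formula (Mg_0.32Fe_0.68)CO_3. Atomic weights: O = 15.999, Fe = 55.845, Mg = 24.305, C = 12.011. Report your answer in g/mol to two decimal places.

Mg: 0.32 × 24.305 = 7.7776
Fe: 0.68 × 55.845 = 37.9746
C: 1 × 12.011 = 12.0110
O: 3 × 15.999 = 47.9970
Summing the contributions gives the formula mass.

105.76 g/mol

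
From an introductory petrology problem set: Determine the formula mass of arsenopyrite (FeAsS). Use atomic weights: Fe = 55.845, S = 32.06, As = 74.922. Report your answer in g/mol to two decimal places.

162.83 g/mol

M = 1(55.845) + 1(74.922) + 1(32.06)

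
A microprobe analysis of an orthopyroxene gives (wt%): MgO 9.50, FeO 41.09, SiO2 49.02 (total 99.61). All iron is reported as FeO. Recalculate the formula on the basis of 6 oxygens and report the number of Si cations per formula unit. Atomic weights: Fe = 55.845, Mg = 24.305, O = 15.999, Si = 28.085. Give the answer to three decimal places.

2.007 Si apfu

9.50 wt% MgO ÷ 40.304 g/mol = 0.23571 mol, giving 0.23571 Mg and 0.23571 O.
41.09 wt% FeO ÷ 71.844 g/mol = 0.57193 mol, giving 0.57193 Fe and 0.57193 O.
49.02 wt% SiO2 ÷ 60.083 g/mol = 0.81587 mol, giving 0.81587 Si and 1.63174 O.
Oxygen sums to 2.43938; scaling by 6/2.43938 = 2.45964 puts the formula on 6 O.
Si: 0.81587 × 2.45964 = 2.007 atoms per formula unit.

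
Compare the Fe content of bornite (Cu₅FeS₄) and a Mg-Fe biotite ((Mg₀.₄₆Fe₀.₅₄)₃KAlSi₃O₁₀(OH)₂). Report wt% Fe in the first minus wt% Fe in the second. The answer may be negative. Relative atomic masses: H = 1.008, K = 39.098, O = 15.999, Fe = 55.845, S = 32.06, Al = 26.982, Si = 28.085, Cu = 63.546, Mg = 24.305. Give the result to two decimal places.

M(Cu₅FeS₄) = 501.815 g/mol, so wt% Fe = 55.845/501.815 × 100 = 11.13%.
M((Mg₀.₄₆Fe₀.₅₄)₃KAlSi₃O₁₀(OH)₂) = 468.349 g/mol, so wt% Fe = 90.469/468.349 × 100 = 19.32%.
11.13 − 19.32 = -8.19 pp.

-8.19 percentage points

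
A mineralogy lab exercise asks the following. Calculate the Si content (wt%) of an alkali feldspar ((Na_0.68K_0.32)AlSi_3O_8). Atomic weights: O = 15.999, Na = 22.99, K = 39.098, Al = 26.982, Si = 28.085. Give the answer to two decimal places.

Formula mass = 0.68·22.99 + 0.32·39.098 + 1·26.982 + 3·28.085 + 8·15.999 = 267.374 g/mol, of which 84.255 g is Si.
So Si makes up 84.255/267.374 = 0.3151 of the mass, i.e. 31.51%.

31.51 wt%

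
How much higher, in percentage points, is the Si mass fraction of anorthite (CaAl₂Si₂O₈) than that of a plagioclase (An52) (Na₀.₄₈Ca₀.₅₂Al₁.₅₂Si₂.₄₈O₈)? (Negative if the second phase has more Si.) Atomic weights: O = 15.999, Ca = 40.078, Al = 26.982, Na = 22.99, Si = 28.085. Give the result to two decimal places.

-5.56 percentage points

M(CaAl₂Si₂O₈) = 278.204 g/mol, so wt% Si = 56.170/278.204 × 100 = 20.19%.
M(Na₀.₄₈Ca₀.₅₂Al₁.₅₂Si₂.₄₈O₈) = 270.531 g/mol, so wt% Si = 69.651/270.531 × 100 = 25.75%.
20.19 − 25.75 = -5.56 pp.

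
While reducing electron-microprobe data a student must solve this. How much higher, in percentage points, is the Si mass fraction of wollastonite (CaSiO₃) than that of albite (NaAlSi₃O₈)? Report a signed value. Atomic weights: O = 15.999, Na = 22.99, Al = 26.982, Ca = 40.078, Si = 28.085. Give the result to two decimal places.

-7.95 percentage points

M(CaSiO₃) = 116.160 g/mol, so wt% Si = 28.085/116.160 × 100 = 24.18%.
M(NaAlSi₃O₈) = 262.219 g/mol, so wt% Si = 84.255/262.219 × 100 = 32.13%.
24.18 − 32.13 = -7.95 pp.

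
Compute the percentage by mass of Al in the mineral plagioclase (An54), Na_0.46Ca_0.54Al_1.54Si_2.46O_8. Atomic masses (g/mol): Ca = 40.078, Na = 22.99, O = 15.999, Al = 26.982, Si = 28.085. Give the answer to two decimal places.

15.34 wt%

M(Na_0.46Ca_0.54Al_1.54Si_2.46O_8) = 270.851 g/mol.
Al contributes 1.54 × 26.982 = 41.552 g per mole.
41.552/270.851 = 0.1534 → 15.34%.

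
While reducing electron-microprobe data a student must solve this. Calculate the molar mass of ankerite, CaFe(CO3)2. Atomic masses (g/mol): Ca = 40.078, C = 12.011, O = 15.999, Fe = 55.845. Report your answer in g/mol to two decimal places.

215.94 g/mol

The formula mass is the sum 1×40.078 + 1×55.845 + 2×12.011 + 6×15.999.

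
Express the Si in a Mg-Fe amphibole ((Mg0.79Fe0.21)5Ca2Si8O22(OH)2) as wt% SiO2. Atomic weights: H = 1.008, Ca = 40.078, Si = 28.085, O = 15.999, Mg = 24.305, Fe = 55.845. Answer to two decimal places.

56.85 wt%

Formula mass = 845.470 g/mol.
8 Si → 8.0000 mol SiO2 per formula unit; M(SiO2) = 60.083, so SiO2 mass = 480.664 g.
480.664/845.470 × 100 = 56.85 wt%.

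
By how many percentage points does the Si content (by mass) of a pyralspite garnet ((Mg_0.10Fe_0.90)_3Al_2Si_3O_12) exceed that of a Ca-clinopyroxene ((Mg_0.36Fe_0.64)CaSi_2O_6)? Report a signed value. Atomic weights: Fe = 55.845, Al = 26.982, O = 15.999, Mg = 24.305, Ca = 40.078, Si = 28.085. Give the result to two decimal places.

-6.47 percentage points

First mineral: 84.255 g Si in 488.280 g formula = 17.26 wt% Si.
Second mineral: 56.170 g Si in 236.733 g formula = 23.73 wt% Si.
17.26% − 23.73% gives a difference of -6.47 percentage points.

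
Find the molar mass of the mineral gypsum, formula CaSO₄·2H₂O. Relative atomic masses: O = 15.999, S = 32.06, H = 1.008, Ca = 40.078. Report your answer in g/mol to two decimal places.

172.16 g/mol

The formula mass is the sum 1*40.078 + 1*32.06 + 6*15.999 + 4*1.008.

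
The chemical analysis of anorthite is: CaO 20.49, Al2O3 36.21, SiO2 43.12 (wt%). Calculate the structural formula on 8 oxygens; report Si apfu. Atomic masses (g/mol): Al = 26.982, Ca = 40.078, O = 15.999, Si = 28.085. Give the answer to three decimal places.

2.003 Si apfu

CaO: 20.49/56.077 = 0.36539 mol → 0.36539 mol Ca, 0.36539 mol O.
Al2O3: 36.21/101.961 = 0.35514 mol → 0.71028 mol Al, 1.06542 mol O.
SiO2: 43.12/60.083 = 0.71767 mol → 0.71767 mol Si, 1.43534 mol O.
Total oxygen = 2.86615 mol. Normalization factor = 8/2.86615 = 2.79120.
Si per 8 O = 0.71767 × 2.79120 = 2.003.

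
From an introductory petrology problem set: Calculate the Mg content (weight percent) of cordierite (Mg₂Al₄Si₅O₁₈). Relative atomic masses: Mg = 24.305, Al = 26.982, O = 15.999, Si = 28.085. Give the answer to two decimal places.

M(Mg₂Al₄Si₅O₁₈) = 584.945 g/mol.
Mg contributes 2 × 24.305 = 48.610 g per mole.
48.610/584.945 = 0.0831 → 8.31%.

8.31 weight percent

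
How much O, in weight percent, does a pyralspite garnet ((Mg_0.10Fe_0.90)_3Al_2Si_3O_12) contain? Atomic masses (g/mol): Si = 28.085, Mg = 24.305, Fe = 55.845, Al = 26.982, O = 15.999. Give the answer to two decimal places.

Formula mass = 0.30*24.305 + 2.70*55.845 + 2*26.982 + 3*28.085 + 12*15.999 = 488.280 g/mol, of which 191.988 g is O.
So O makes up 191.988/488.280 = 0.3932 of the mass, i.e. 39.32%.

39.32 weight percent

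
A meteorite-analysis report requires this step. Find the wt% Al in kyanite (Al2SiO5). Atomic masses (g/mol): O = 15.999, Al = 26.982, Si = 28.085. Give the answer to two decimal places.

33.30 wt%

Molar mass of Al2SiO5: 2·26.982 + 1·28.085 + 5·15.999 = 162.044 g/mol.
Mass of Al per formula unit: 2 × 26.982 = 53.964 g.
Weight fraction Al = 53.964 / 162.044 = 0.3330.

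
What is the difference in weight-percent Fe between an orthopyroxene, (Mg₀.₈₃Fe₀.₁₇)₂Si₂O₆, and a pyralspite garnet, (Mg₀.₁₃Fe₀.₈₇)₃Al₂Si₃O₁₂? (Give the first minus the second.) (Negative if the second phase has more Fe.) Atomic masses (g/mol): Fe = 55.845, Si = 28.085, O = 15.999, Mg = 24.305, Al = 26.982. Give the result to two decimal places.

First mineral: 18.987 g Fe in 211.498 g formula = 8.98 wt% Fe.
Second mineral: 145.755 g Fe in 485.441 g formula = 30.03 wt% Fe.
8.98% − 30.03% gives a difference of -21.05 percentage points.

-21.05 percentage points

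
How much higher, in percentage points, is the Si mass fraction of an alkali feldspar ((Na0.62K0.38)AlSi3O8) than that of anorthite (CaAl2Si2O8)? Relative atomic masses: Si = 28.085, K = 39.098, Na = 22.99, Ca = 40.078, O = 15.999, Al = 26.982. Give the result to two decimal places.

11.21 percentage points

First mineral: 84.255 g Si in 268.340 g formula = 31.40 wt% Si.
Second mineral: 56.170 g Si in 278.204 g formula = 20.19 wt% Si.
31.40% − 20.19% gives a difference of 11.21 percentage points.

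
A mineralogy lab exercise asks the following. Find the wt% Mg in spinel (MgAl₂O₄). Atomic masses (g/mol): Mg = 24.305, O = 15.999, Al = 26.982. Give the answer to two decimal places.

17.08 wt%

Molar mass of MgAl₂O₄: 1*24.305 + 2*26.982 + 4*15.999 = 142.265 g/mol.
Mass of Mg per formula unit: 1 × 24.305 = 24.305 g.
Weight fraction Mg = 24.305 / 142.265 = 0.1708.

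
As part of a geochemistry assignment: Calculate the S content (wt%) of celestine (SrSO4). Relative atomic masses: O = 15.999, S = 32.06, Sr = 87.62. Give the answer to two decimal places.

17.45 wt%

Formula mass = 1*87.62 + 1*32.06 + 4*15.999 = 183.676 g/mol, of which 32.060 g is S.
So S makes up 32.060/183.676 = 0.1745 of the mass, i.e. 17.45%.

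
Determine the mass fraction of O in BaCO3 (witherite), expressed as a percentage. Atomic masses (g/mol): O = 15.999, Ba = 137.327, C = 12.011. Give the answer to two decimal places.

24.32 weight percent

Molar mass of BaCO3: 1·137.327 + 1·12.011 + 3·15.999 = 197.335 g/mol.
Mass of O per formula unit: 3 × 15.999 = 47.997 g.
Weight fraction O = 47.997 / 197.335 = 0.2432.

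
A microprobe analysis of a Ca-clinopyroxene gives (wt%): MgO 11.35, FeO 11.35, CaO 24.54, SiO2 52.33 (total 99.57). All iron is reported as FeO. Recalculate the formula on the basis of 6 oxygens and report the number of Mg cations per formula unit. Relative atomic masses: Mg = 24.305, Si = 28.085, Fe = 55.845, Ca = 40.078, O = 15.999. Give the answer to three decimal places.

0.645 Mg apfu

MgO: 11.35/40.304 = 0.28161 mol → 0.28161 mol Mg, 0.28161 mol O.
FeO: 11.35/71.844 = 0.15798 mol → 0.15798 mol Fe, 0.15798 mol O.
CaO: 24.54/56.077 = 0.43761 mol → 0.43761 mol Ca, 0.43761 mol O.
SiO2: 52.33/60.083 = 0.87096 mol → 0.87096 mol Si, 1.74192 mol O.
Total oxygen = 2.61912 mol. Normalization factor = 6/2.61912 = 2.29085.
Mg per 6 O = 0.28161 × 2.29085 = 0.645.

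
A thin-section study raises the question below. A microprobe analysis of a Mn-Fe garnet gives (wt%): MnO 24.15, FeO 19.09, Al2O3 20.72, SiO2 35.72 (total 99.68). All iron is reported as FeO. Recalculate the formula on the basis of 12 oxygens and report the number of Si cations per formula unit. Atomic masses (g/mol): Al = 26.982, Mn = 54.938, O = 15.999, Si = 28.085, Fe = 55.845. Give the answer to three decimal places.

MnO (M=70.937): mol = 0.34044; Mn = 0.34044, O = 0.34044.
FeO (M=71.844): mol = 0.26571; Fe = 0.26571, O = 0.26571.
Al2O3 (M=101.961): mol = 0.20321; Al = 0.40642, O = 0.60963.
SiO2 (M=60.083): mol = 0.59451; Si = 0.59451, O = 1.18902.
ΣO = 2.40480; factor = 12/ΣO = 4.99002.
Si apfu = 0.59451 × 4.99002 = 2.967.

2.967 Si apfu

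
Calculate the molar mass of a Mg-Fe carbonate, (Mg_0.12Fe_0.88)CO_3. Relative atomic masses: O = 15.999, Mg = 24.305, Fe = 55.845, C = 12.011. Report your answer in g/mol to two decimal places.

112.07 g/mol

Mg: 0.12 × 24.305 = 2.9166
Fe: 0.88 × 55.845 = 49.1436
C: 1 × 12.011 = 12.0110
O: 3 × 15.999 = 47.9970
Summing the contributions gives the formula mass.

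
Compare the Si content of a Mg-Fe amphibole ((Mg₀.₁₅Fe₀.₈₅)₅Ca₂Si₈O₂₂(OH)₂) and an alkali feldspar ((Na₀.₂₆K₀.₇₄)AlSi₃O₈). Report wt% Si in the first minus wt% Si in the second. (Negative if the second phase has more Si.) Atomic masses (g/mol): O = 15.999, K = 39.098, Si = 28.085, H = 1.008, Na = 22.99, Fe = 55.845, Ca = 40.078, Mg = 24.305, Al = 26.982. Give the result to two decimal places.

-6.99 percentage points

First mineral: 224.680 g Si in 946.398 g formula = 23.74 wt% Si.
Second mineral: 84.255 g Si in 274.139 g formula = 30.73 wt% Si.
23.74% − 30.73% gives a difference of -6.99 percentage points.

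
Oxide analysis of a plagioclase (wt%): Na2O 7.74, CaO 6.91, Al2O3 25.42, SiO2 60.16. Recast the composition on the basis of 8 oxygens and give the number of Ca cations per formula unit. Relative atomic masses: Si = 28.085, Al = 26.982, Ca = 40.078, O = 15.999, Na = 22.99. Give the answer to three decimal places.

0.329 Ca apfu

7.74 wt% Na2O ÷ 61.979 g/mol = 0.12488 mol, giving 0.24976 Na and 0.12488 O.
6.91 wt% CaO ÷ 56.077 g/mol = 0.12322 mol, giving 0.12322 Ca and 0.12322 O.
25.42 wt% Al2O3 ÷ 101.961 g/mol = 0.24931 mol, giving 0.49862 Al and 0.74793 O.
60.16 wt% SiO2 ÷ 60.083 g/mol = 1.00128 mol, giving 1.00128 Si and 2.00256 O.
Oxygen sums to 2.99859; scaling by 8/2.99859 = 2.66792 puts the formula on 8 O.
Ca: 0.12322 × 2.66792 = 0.329 atoms per formula unit.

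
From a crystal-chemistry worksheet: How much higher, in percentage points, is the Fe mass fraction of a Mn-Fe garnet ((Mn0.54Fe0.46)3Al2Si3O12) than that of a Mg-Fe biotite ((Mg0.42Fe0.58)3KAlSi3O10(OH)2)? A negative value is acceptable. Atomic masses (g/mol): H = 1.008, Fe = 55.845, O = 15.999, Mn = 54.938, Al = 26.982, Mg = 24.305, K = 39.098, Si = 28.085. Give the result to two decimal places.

Fe in (Mn0.54Fe0.46)3Al2Si3O12: molar mass 496.273 g/mol; 1.38×55.845 = 77.066 g → 15.53 wt%.
Fe in (Mg0.42Fe0.58)3KAlSi3O10(OH)2: molar mass 472.134 g/mol; 1.74×55.845 = 97.170 g → 20.58 wt%.
Difference = 15.53 − 20.58 = -5.05 percentage points.

-5.05 percentage points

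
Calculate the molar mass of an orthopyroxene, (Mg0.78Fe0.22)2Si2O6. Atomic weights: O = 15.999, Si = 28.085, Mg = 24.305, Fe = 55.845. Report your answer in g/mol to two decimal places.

214.65 g/mol

M = 1.56×24.305 + 0.44×55.845 + 2×28.085 + 6×15.999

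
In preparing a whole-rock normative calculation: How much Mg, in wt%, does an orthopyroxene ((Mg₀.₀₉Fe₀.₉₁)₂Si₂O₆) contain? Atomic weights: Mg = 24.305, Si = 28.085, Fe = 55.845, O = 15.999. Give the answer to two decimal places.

1.69 wt%

Molar mass of (Mg₀.₀₉Fe₀.₉₁)₂Si₂O₆: 0.18·24.305 + 1.82·55.845 + 2·28.085 + 6·15.999 = 258.177 g/mol.
Mass of Mg per formula unit: 0.18 × 24.305 = 4.375 g.
Weight fraction Mg = 4.375 / 258.177 = 0.0169.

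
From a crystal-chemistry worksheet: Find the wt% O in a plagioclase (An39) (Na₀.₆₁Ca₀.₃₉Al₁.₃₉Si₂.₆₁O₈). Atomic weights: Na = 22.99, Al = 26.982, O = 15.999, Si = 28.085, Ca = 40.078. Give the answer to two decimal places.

47.68 weight percent

Formula mass = 0.61×22.99 + 0.39×40.078 + 1.39×26.982 + 2.61×28.085 + 8×15.999 = 268.453 g/mol, of which 127.992 g is O.
So O makes up 127.992/268.453 = 0.4768 of the mass, i.e. 47.68%.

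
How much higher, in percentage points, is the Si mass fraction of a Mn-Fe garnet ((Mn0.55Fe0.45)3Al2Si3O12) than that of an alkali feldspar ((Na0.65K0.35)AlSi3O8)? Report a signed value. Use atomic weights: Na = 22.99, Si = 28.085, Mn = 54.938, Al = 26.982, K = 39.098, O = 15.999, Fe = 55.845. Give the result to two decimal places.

-14.48 percentage points

M((Mn0.55Fe0.45)3Al2Si3O12) = 496.245 g/mol, so wt% Si = 84.255/496.245 × 100 = 16.98%.
M((Na0.65K0.35)AlSi3O8) = 267.857 g/mol, so wt% Si = 84.255/267.857 × 100 = 31.46%.
16.98 − 31.46 = -14.48 pp.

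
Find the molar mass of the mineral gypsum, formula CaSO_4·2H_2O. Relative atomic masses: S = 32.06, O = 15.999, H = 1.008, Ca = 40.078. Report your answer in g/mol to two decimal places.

172.16 g/mol

The formula mass is the sum 1×40.078 + 1×32.06 + 6×15.999 + 4×1.008.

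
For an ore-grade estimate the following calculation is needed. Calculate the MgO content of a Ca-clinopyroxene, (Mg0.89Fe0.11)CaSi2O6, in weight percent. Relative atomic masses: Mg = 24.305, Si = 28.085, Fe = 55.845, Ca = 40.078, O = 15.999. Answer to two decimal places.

16.30 wt%

Formula mass = 220.016 g/mol.
0.89 Mg → 0.8900 mol MgO per formula unit; M(MgO) = 40.304, so MgO mass = 35.871 g.
35.871/220.016 × 100 = 16.30 wt%.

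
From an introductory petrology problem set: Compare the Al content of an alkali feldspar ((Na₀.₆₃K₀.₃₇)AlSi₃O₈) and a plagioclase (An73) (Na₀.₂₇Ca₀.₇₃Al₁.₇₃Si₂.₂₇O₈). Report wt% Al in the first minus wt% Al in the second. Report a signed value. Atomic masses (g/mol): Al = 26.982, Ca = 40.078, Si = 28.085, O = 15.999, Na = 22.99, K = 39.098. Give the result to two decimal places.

-6.98 percentage points

Al in (Na₀.₆₃K₀.₃₇)AlSi₃O₈: molar mass 268.179 g/mol; 1×26.982 = 26.982 g → 10.06 wt%.
Al in Na₀.₂₇Ca₀.₇₃Al₁.₇₃Si₂.₂₇O₈: molar mass 273.888 g/mol; 1.73×26.982 = 46.679 g → 17.04 wt%.
Difference = 10.06 − 17.04 = -6.98 percentage points.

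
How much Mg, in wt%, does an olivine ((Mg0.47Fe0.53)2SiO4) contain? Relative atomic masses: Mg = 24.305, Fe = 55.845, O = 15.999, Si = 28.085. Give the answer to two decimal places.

13.12 wt%

Molar mass of (Mg0.47Fe0.53)2SiO4: 0.94·24.305 + 1.06·55.845 + 1·28.085 + 4·15.999 = 174.123 g/mol.
Mass of Mg per formula unit: 0.94 × 24.305 = 22.847 g.
Weight fraction Mg = 22.847 / 174.123 = 0.1312.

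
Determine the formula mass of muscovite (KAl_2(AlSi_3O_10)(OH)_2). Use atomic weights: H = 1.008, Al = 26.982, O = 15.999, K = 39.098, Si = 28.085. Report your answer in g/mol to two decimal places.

398.30 g/mol

M = 1*39.098 + 3*26.982 + 3*28.085 + 12*15.999 + 2*1.008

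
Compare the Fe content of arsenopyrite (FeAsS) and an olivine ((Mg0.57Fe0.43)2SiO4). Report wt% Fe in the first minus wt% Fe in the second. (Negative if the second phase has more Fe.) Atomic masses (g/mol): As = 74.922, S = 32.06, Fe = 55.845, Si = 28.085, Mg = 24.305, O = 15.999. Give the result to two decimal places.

First mineral: 55.845 g Fe in 162.827 g formula = 34.30 wt% Fe.
Second mineral: 48.027 g Fe in 167.815 g formula = 28.62 wt% Fe.
34.30% − 28.62% gives a difference of 5.68 percentage points.

5.68 percentage points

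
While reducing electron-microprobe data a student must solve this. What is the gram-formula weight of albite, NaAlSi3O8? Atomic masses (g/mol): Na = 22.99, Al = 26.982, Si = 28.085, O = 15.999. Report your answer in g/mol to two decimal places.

262.22 g/mol

The formula mass is the sum 1×22.99 + 1×26.982 + 3×28.085 + 8×15.999.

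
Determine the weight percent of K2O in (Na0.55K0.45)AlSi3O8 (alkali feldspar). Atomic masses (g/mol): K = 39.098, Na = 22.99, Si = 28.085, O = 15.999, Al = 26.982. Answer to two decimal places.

Formula mass = 269.468 g/mol.
0.45 K → 0.2250 mol K2O per formula unit; M(K2O) = 94.195, so K2O mass = 21.194 g.
21.194/269.468 × 100 = 7.87 wt%.

7.87 wt%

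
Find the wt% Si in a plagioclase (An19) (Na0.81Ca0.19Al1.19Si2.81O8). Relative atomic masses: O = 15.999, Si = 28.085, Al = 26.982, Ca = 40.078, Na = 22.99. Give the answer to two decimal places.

Formula mass = 0.81·22.99 + 0.19·40.078 + 1.19·26.982 + 2.81·28.085 + 8·15.999 = 265.256 g/mol, of which 78.919 g is Si.
So Si makes up 78.919/265.256 = 0.2975 of the mass, i.e. 29.75%.

29.75 wt%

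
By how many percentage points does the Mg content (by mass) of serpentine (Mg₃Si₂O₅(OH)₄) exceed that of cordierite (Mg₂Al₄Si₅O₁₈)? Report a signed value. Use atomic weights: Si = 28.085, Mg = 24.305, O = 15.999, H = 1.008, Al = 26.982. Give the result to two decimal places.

18.00 percentage points

First mineral: 72.915 g Mg in 277.108 g formula = 26.31 wt% Mg.
Second mineral: 48.610 g Mg in 584.945 g formula = 8.31 wt% Mg.
26.31% − 8.31% gives a difference of 18.00 percentage points.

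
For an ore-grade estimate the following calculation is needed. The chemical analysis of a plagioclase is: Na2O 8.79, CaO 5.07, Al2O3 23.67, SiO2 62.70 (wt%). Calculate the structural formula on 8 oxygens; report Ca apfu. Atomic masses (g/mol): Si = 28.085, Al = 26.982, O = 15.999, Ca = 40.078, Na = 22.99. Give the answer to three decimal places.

Na2O: 8.79/61.979 = 0.14182 mol → 0.28364 mol Na, 0.14182 mol O.
CaO: 5.07/56.077 = 0.09041 mol → 0.09041 mol Ca, 0.09041 mol O.
Al2O3: 23.67/101.961 = 0.23215 mol → 0.46430 mol Al, 0.69645 mol O.
SiO2: 62.70/60.083 = 1.04356 mol → 1.04356 mol Si, 2.08712 mol O.
Total oxygen = 3.01580 mol. Normalization factor = 8/3.01580 = 2.65270.
Ca per 8 O = 0.09041 × 2.65270 = 0.240.

0.240 Ca apfu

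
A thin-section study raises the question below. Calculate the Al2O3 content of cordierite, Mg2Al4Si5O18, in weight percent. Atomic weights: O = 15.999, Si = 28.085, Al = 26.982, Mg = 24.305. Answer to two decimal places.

34.86 wt%

Formula mass = 584.945 g/mol.
4 Al → 2.0000 mol Al2O3 per formula unit; M(Al2O3) = 101.961, so Al2O3 mass = 203.922 g.
203.922/584.945 × 100 = 34.86 wt%.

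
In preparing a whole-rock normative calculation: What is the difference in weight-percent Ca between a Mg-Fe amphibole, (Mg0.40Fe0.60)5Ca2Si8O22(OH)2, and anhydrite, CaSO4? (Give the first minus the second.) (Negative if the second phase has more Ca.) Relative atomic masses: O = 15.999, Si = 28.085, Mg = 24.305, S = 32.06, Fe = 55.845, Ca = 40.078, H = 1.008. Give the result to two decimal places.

Ca in (Mg0.40Fe0.60)5Ca2Si8O22(OH)2: molar mass 906.973 g/mol; 2×40.078 = 80.156 g → 8.84 wt%.
Ca in CaSO4: molar mass 136.134 g/mol; 1×40.078 = 40.078 g → 29.44 wt%.
Difference = 8.84 − 29.44 = -20.60 percentage points.

-20.60 percentage points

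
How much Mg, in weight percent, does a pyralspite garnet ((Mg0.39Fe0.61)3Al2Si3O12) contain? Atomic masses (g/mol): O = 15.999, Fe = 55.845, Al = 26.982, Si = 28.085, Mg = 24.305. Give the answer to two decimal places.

Formula mass = 1.17*24.305 + 1.83*55.845 + 2*26.982 + 3*28.085 + 12*15.999 = 460.840 g/mol, of which 28.437 g is Mg.
So Mg makes up 28.437/460.840 = 0.0617 of the mass, i.e. 6.17%.

6.17 weight percent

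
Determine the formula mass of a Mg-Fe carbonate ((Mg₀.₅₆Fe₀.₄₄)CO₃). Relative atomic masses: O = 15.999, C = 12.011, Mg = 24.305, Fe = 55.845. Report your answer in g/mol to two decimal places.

M = 0.56×24.305 + 0.44×55.845 + 1×12.011 + 3×15.999

98.19 g/mol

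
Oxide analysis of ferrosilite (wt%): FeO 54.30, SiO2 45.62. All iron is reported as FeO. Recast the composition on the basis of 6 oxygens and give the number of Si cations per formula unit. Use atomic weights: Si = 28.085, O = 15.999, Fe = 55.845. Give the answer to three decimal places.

54.30 wt% FeO ÷ 71.844 g/mol = 0.75580 mol, giving 0.75580 Fe and 0.75580 O.
45.62 wt% SiO2 ÷ 60.083 g/mol = 0.75928 mol, giving 0.75928 Si and 1.51856 O.
Oxygen sums to 2.27436; scaling by 6/2.27436 = 2.63810 puts the formula on 6 O.
Si: 0.75928 × 2.63810 = 2.003 atoms per formula unit.

2.003 Si apfu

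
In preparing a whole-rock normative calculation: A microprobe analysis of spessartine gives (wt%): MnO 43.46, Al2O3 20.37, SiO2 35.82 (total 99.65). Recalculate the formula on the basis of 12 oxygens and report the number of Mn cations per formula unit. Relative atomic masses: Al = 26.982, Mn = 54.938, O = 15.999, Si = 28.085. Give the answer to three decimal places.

3.058 Mn apfu

MnO: 43.46/70.937 = 0.61266 mol → 0.61266 mol Mn, 0.61266 mol O.
Al2O3: 20.37/101.961 = 0.19978 mol → 0.39956 mol Al, 0.59934 mol O.
SiO2: 35.82/60.083 = 0.59618 mol → 0.59618 mol Si, 1.19236 mol O.
Total oxygen = 2.40436 mol. Normalization factor = 12/2.40436 = 4.99093.
Mn per 12 O = 0.61266 × 4.99093 = 3.058.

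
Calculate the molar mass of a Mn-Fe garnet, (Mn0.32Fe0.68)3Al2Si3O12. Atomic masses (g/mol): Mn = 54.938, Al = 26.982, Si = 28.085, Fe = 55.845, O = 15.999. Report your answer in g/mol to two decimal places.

The formula mass is the sum 0.96×54.938 + 2.04×55.845 + 2×26.982 + 3×28.085 + 12×15.999.

496.87 g/mol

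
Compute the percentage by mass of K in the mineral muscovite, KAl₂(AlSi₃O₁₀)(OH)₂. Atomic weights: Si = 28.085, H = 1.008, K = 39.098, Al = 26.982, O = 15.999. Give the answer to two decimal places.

Molar mass of KAl₂(AlSi₃O₁₀)(OH)₂: 1*39.098 + 3*26.982 + 3*28.085 + 12*15.999 + 2*1.008 = 398.303 g/mol.
Mass of K per formula unit: 1 × 39.098 = 39.098 g.
Weight fraction K = 39.098 / 398.303 = 0.0982.

9.82 mass %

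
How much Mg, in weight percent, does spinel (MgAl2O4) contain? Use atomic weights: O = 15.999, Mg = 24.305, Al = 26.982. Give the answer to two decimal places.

17.08 weight percent

M(MgAl2O4) = 142.265 g/mol.
Mg contributes 1 × 24.305 = 24.305 g per mole.
24.305/142.265 = 0.1708 → 17.08%.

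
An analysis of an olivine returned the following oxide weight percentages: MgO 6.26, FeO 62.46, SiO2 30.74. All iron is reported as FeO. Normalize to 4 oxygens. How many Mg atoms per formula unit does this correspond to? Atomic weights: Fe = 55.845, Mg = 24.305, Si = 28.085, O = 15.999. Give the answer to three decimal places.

MgO: 6.26/40.304 = 0.15532 mol → 0.15532 mol Mg, 0.15532 mol O.
FeO: 62.46/71.844 = 0.86938 mol → 0.86938 mol Fe, 0.86938 mol O.
SiO2: 30.74/60.083 = 0.51163 mol → 0.51163 mol Si, 1.02326 mol O.
Total oxygen = 2.04796 mol. Normalization factor = 4/2.04796 = 1.95316.
Mg per 4 O = 0.15532 × 1.95316 = 0.303.

0.303 Mg apfu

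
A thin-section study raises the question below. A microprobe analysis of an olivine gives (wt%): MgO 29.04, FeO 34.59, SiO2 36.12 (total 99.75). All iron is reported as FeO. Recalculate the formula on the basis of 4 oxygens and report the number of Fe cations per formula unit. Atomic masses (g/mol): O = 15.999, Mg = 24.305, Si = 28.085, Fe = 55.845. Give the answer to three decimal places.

MgO (M=40.304): mol = 0.72052; Mg = 0.72052, O = 0.72052.
FeO (M=71.844): mol = 0.48146; Fe = 0.48146, O = 0.48146.
SiO2 (M=60.083): mol = 0.60117; Si = 0.60117, O = 1.20234.
ΣO = 2.40432; factor = 4/ΣO = 1.66367.
Fe apfu = 0.48146 × 1.66367 = 0.801.

0.801 Fe apfu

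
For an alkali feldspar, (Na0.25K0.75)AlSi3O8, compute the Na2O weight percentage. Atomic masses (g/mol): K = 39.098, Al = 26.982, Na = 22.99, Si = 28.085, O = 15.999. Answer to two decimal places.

2.82 wt%

Formula mass = 274.300 g/mol.
0.25 Na → 0.1250 mol Na2O per formula unit; M(Na2O) = 61.979, so Na2O mass = 7.747 g.
7.747/274.300 × 100 = 2.82 wt%.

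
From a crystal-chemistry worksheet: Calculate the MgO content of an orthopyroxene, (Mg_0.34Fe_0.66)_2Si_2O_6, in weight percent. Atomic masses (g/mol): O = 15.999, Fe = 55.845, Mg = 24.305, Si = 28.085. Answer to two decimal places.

11.31 wt%

Molar mass of (Mg_0.34Fe_0.66)_2Si_2O_6 = 0.68·24.305 + 1.32·55.845 + 2·28.085 + 6·15.999 = 242.407 g/mol.
Each formula unit contains 0.68 Mg, equivalent to 0.68/1 = 0.6800 mol MgO.
M(MgO) = 1×24.305 + 1×15.999 = 40.304 g/mol.
Mass of MgO per formula unit = 0.6800 × 40.304 = 27.407 g.
MgO wt% = 27.407 / 242.407 × 100 = 11.31%.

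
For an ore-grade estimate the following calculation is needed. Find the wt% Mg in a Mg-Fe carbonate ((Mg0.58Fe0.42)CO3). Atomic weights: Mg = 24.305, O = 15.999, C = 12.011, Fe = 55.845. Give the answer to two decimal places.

14.45 mass %

Molar mass of (Mg0.58Fe0.42)CO3: 0.58·24.305 + 0.42·55.845 + 1·12.011 + 3·15.999 = 97.560 g/mol.
Mass of Mg per formula unit: 0.58 × 24.305 = 14.097 g.
Weight fraction Mg = 14.097 / 97.560 = 0.1445.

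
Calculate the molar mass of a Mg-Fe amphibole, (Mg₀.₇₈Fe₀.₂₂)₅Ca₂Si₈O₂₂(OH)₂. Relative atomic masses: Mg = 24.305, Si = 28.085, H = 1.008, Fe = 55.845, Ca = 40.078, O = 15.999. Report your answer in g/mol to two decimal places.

M = 3.90×24.305 + 1.10×55.845 + 2×40.078 + 8×28.085 + 24×15.999 + 2×1.008

847.05 g/mol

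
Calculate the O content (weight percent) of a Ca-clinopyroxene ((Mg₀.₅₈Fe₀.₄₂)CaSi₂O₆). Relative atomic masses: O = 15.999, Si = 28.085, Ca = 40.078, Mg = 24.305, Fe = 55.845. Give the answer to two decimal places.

Molar mass of (Mg₀.₅₈Fe₀.₄₂)CaSi₂O₆: 0.58×24.305 + 0.42×55.845 + 1×40.078 + 2×28.085 + 6×15.999 = 229.794 g/mol.
Mass of O per formula unit: 6 × 15.999 = 95.994 g.
Weight fraction O = 95.994 / 229.794 = 0.4177.

41.77 weight percent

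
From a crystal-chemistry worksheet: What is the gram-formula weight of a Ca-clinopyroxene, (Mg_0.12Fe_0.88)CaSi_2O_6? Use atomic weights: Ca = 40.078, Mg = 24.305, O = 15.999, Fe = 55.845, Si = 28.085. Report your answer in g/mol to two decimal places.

The formula mass is the sum 0.12*24.305 + 0.88*55.845 + 1*40.078 + 2*28.085 + 6*15.999.

244.30 g/mol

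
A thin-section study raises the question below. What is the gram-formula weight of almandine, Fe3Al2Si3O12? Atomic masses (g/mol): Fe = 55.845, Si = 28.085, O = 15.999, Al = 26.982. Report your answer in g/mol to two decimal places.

The formula mass is the sum 3×55.845 + 2×26.982 + 3×28.085 + 12×15.999.

497.74 g/mol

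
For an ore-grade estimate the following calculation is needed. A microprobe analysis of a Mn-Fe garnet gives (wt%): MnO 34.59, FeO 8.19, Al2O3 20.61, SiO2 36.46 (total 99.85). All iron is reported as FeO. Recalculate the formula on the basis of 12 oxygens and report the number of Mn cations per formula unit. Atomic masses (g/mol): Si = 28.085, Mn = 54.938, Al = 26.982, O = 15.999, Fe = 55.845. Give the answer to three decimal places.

MnO: 34.59/70.937 = 0.48762 mol → 0.48762 mol Mn, 0.48762 mol O.
FeO: 8.19/71.844 = 0.11400 mol → 0.11400 mol Fe, 0.11400 mol O.
Al2O3: 20.61/101.961 = 0.20214 mol → 0.40428 mol Al, 0.60642 mol O.
SiO2: 36.46/60.083 = 0.60683 mol → 0.60683 mol Si, 1.21366 mol O.
Total oxygen = 2.42170 mol. Normalization factor = 12/2.42170 = 4.95520.
Mn per 12 O = 0.48762 × 4.95520 = 2.416.

2.416 Mn apfu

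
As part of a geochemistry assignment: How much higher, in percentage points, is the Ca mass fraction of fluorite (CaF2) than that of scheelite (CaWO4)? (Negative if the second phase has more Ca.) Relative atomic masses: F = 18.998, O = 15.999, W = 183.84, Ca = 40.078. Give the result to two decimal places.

First mineral: 40.078 g Ca in 78.074 g formula = 51.33 wt% Ca.
Second mineral: 40.078 g Ca in 287.914 g formula = 13.92 wt% Ca.
51.33% − 13.92% gives a difference of 37.41 percentage points.

37.41 percentage points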